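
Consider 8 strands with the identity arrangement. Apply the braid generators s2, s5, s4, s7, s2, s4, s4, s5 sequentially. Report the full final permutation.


Starting with identity [1, 2, 3, 4, 5, 6, 7, 8].
Apply generators in sequence:
  After s2: [1, 3, 2, 4, 5, 6, 7, 8]
  After s5: [1, 3, 2, 4, 6, 5, 7, 8]
  After s4: [1, 3, 2, 6, 4, 5, 7, 8]
  After s7: [1, 3, 2, 6, 4, 5, 8, 7]
  After s2: [1, 2, 3, 6, 4, 5, 8, 7]
  After s4: [1, 2, 3, 4, 6, 5, 8, 7]
  After s4: [1, 2, 3, 6, 4, 5, 8, 7]
  After s5: [1, 2, 3, 6, 5, 4, 8, 7]
Final permutation: [1, 2, 3, 6, 5, 4, 8, 7]

[1, 2, 3, 6, 5, 4, 8, 7]


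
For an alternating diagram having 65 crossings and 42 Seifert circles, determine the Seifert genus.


For alternating knots, g = (c - s + 1)/2.
= (65 - 42 + 1)/2
= 24/2 = 12

12


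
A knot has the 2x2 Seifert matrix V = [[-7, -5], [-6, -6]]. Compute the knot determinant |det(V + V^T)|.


Step 1: Form V + V^T where V = [[-7, -5], [-6, -6]]
  V^T = [[-7, -6], [-5, -6]]
  V + V^T = [[-14, -11], [-11, -12]]
Step 2: det(V + V^T) = (-14)*(-12) - (-11)*(-11)
  = 168 - 121 = 47
Step 3: Knot determinant = |det(V + V^T)| = |47| = 47

47


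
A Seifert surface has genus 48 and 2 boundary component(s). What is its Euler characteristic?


chi = 2 - 2g - b
= 2 - 2*48 - 2
= 2 - 96 - 2 = -96

-96


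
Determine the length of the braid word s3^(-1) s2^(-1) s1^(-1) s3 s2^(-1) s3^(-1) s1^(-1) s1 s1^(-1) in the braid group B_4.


The word length counts the number of generators (including inverses).
Listing each generator: s3^(-1), s2^(-1), s1^(-1), s3, s2^(-1), s3^(-1), s1^(-1), s1, s1^(-1)
There are 9 generators in this braid word.

9


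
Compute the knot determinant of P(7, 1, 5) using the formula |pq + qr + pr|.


Step 1: Compute pq + qr + pr.
pq = 7*1 = 7
qr = 1*5 = 5
pr = 7*5 = 35
pq + qr + pr = 7 + 5 + 35 = 47
Step 2: Take absolute value.
det(P(7,1,5)) = |47| = 47

47


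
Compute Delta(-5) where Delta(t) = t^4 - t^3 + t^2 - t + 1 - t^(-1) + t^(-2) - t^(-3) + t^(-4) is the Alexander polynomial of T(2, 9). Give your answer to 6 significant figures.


Substituting t = -5 into Delta(t) = t^4 - t^3 + t^2 - t + 1 - t^(-1) + t^(-2) - t^(-3) + t^(-4):
Term values: (625) + (125) + (25) + (5) + (1) + (0.2) + (0.04) + (0.008) + (0.0016)
Sum = 781.2496
Rounded to 6 significant figures: 781.25

781.25


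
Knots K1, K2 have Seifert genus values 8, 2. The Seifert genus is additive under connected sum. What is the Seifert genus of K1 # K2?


The Seifert genus is additive under connected sum.
Seifert genus(K1 # K2) = (8) + (2)
= 10

10


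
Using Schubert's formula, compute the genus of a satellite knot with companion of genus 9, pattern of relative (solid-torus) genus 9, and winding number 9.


Schubert: g(satellite) = g_rel(pattern) + |winding| * g(companion),
where g_rel(pattern) is the genus of the pattern relative to the solid torus.
= 9 + 9 * 9
= 9 + 81 = 90

90


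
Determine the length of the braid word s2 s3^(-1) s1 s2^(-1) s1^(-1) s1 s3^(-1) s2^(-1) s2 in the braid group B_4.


The word length counts the number of generators (including inverses).
Listing each generator: s2, s3^(-1), s1, s2^(-1), s1^(-1), s1, s3^(-1), s2^(-1), s2
There are 9 generators in this braid word.

9


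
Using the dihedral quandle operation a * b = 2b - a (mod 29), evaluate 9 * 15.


9 * 15 = 2*15 - 9 mod 29
= 30 - 9 mod 29
= 21 mod 29 = 21

21


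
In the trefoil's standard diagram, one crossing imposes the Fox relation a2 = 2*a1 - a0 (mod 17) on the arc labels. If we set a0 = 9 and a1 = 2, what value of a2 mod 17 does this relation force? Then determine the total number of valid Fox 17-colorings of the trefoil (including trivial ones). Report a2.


Step 1: Apply the given crossing relation 2*a1 - a0 - a2 = 0 (mod 17).
  a2 = 2*a1 - a0 mod 17
  a2 = 2*2 - 9 mod 17
  a2 = 4 - 9 mod 17
  a2 = -5 mod 17 = 12
Step 2: The trefoil has determinant 3.
  Number of Fox p-colorings (p prime) is p^2 if p = 3, else p.
  Since 17 does not divide 3, only trivial (constant) colorings exist.
  (So the trial a0 = 9, a1 = 2 with a0 != a1 does NOT extend to a valid coloring of the whole trefoil: the other two crossing relations require 3*(a1 - a0) = 0 (mod 17), which fails.)
  Total colorings = 17
Step 3: a2 = 12, total Fox 17-colorings = 17

12


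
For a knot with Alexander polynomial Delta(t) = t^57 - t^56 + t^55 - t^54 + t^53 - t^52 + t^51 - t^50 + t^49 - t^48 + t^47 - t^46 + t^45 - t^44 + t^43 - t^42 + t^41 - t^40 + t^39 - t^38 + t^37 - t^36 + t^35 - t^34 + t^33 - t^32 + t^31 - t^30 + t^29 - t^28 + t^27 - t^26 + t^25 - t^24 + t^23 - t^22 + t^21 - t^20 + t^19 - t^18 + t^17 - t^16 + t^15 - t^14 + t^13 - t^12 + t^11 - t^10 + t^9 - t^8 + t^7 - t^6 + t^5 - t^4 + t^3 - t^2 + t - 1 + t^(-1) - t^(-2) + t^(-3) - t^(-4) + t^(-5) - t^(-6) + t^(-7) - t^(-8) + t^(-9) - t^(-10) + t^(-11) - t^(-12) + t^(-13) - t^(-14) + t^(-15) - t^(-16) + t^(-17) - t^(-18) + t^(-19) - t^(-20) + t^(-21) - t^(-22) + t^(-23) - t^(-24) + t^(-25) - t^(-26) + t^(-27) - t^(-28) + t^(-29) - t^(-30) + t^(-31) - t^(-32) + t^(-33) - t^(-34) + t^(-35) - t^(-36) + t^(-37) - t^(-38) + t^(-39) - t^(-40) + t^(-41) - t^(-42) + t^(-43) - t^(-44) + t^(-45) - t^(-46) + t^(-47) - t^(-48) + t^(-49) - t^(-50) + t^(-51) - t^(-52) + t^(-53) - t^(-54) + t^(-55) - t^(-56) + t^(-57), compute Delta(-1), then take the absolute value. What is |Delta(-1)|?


Step 1: The polynomial has 115 terms with alternating signs, exponents from 57 down to -57.
Step 2: Substitute t = -1. The i-th term has coefficient (-1)^i and exponent (m-i),
  so its value is (-1)^i * (-1)^(m-i) = (-1)^m = -1 for every i.
Step 3: All 115 terms equal -1, so Delta(-1) = 115 * (-1) = -115
Step 4: |Delta(-1)| = 115

115


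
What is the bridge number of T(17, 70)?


The bridge number of T(p,q) is min(p,q).
min(17, 70) = 17

17


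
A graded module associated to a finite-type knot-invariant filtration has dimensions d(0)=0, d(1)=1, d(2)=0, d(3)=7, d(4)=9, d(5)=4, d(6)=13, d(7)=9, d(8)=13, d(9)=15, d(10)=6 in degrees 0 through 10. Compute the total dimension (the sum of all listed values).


Total dimension = d(0) + d(1) + ... + d(10)
= 0 + 1 + 0 + 7 + 9 + 4 + 13 + 9 + 13 + 15 + 6
= 77

77


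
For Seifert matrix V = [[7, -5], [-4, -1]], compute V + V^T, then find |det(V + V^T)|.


Step 1: Form V + V^T where V = [[7, -5], [-4, -1]]
  V^T = [[7, -4], [-5, -1]]
  V + V^T = [[14, -9], [-9, -2]]
Step 2: det(V + V^T) = 14*(-2) - (-9)*(-9)
  = -28 - 81 = -109
Step 3: Knot determinant = |det(V + V^T)| = |-109| = 109

109


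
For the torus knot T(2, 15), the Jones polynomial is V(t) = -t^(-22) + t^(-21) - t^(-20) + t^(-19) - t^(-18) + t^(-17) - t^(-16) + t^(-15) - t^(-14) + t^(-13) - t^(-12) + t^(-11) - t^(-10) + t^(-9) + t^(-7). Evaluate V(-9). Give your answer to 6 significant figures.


Substituting t = -9 into V(t) = -t^(-22) + t^(-21) - t^(-20) + t^(-19) - t^(-18) + t^(-17) - t^(-16) + t^(-15) - t^(-14) + t^(-13) - t^(-12) + t^(-11) - t^(-10) + t^(-9) + t^(-7):
  (-)t^(-22) = -1.01546e-21
  (+)t^(-21) = -9.13918e-21
  (-)t^(-20) = -8.22526e-20
  (+)t^(-19) = -7.40274e-19
  (-)t^(-18) = -6.66246e-18
  (+)t^(-17) = -5.99622e-17
  (-)t^(-16) = -5.3966e-16
  (+)t^(-15) = -4.85694e-15
  (-)t^(-14) = -4.37124e-14
  (+)t^(-13) = -3.93412e-13
  (-)t^(-12) = -3.54071e-12
  (+)t^(-11) = -3.18664e-11
  (-)t^(-10) = -2.86797e-10
  (+)t^(-9) = -2.58117e-09
  (+)t^(-7) = -2.09075e-07
Sum = (-1.01546e-21) + (-9.13918e-21) + (-8.22526e-20) + (-7.40274e-19) + (-6.66246e-18) + (-5.99622e-17) + (-5.3966e-16) + (-4.85694e-15) + (-4.37124e-14) + (-3.93412e-13) + (-3.54071e-12) + (-3.18664e-11) + (-2.86797e-10) + (-2.58117e-09) + (-2.09075e-07)
= -2.119789798e-07
Rounded to 6 significant figures: -2.11979e-07

-2.11979e-07


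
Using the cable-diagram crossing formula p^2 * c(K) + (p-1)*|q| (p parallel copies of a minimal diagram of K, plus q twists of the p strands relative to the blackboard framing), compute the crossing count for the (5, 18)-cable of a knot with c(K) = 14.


Step 1: Each of the c(K) crossings of the companion diagram becomes p*p = p^2 crossings among the p parallel strands, and each of the |q| twists s_1 s_2 ... s_(p-1) adds (p-1) crossings.
  Crossings = p^2 * c(K) + (p-1)*|q|
Step 2: = 5^2 * 14 + (5-1)*18
Step 3: = 25*14 + 4*18
Step 4: = 350 + 72 = 422

422


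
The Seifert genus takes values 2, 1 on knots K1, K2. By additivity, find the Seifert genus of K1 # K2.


The Seifert genus is additive under connected sum.
Seifert genus(K1 # K2) = (2) + (1)
= 3

3


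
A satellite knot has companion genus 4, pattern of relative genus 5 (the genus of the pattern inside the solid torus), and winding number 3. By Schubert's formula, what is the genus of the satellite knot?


Schubert: g(satellite) = g_rel(pattern) + |winding| * g(companion),
where g_rel(pattern) is the genus of the pattern relative to the solid torus.
= 5 + 3 * 4
= 5 + 12 = 17

17


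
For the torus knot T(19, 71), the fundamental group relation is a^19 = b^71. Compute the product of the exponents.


The relation is a^19 = b^71.
Product of exponents = 19 * 71
= 1349

1349


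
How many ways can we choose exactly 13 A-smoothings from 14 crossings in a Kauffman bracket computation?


We choose which 13 of 14 crossings get A-smoothings.
C(14, 13) = 14! / (13! * 1!)
= 14

14


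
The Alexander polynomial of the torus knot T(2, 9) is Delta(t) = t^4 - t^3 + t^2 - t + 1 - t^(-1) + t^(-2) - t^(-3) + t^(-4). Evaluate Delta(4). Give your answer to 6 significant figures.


Substituting t = 4 into Delta(t) = t^4 - t^3 + t^2 - t + 1 - t^(-1) + t^(-2) - t^(-3) + t^(-4):
Term values: (256) + (-64) + (16) + (-4) + (1) + (-0.25) + (0.0625) + (-0.015625) + (0.00390625)
Sum = 204.8007812
Rounded to 6 significant figures: 204.801

204.801


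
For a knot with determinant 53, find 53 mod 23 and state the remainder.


Step 1: A knot is p-colorable if and only if p divides its determinant.
Step 2: Compute 53 mod 23.
53 = 2 * 23 + 7
Step 3: 53 mod 23 = 7
Step 4: The knot is 23-colorable: no

7


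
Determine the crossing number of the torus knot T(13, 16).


For a torus knot T(p, q) with gcd(p,q)=1,
the crossing number is min(p*(q-1), q*(p-1)).
p*(q-1) = 13*15 = 195
q*(p-1) = 16*12 = 192
min(195, 192) = 192

192


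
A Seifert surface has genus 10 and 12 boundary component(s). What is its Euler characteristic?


chi = 2 - 2g - b
= 2 - 2*10 - 12
= 2 - 20 - 12 = -30

-30


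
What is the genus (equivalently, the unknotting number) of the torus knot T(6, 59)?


For a torus knot T(p,q), both the unknotting number and genus equal (p-1)(q-1)/2.
= (6-1)(59-1)/2
= 5*58/2
= 290/2 = 145

145


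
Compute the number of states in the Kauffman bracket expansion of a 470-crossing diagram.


Each crossing contributes 2 choices (A-smoothing or B-smoothing).
Total states = 2^470 = 3048582568667961163458591044719888970457615373696260889510895468384152088691177363398736428772941378085768487423248655171335913749304966119424

3048582568667961163458591044719888970457615373696260889510895468384152088691177363398736428772941378085768487423248655171335913749304966119424


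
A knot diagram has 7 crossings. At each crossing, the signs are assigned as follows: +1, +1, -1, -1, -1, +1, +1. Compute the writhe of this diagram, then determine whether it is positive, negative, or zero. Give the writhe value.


Step 1: Count positive crossings (+1).
Positive crossings: 4
Step 2: Count negative crossings (-1).
Negative crossings: 3
Step 3: Writhe = (positive) - (negative)
w = 4 - 3 = 1
Step 4: |w| = 1, and w is positive

1


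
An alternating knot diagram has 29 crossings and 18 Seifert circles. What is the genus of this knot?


For alternating knots, g = (c - s + 1)/2.
= (29 - 18 + 1)/2
= 12/2 = 6

6


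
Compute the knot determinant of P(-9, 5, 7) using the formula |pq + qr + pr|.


Step 1: Compute pq + qr + pr.
pq = (-9)*5 = -45
qr = 5*7 = 35
pr = (-9)*7 = -63
pq + qr + pr = -45 + 35 + (-63) = -73
Step 2: Take absolute value.
det(P(-9,5,7)) = |-73| = 73

73


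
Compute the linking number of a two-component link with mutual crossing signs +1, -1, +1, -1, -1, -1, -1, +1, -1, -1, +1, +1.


Step 1: Count positive crossings: 5
Step 2: Count negative crossings: 7
Step 3: Sum of signs = 5 - 7 = -2
Step 4: Linking number = sum/2 = -2/2 = -1

-1


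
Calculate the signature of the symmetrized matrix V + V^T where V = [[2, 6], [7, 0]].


Step 1: V + V^T = [[4, 13], [13, 0]]
Step 2: trace = 4, det = -169
Step 3: Discriminant = 4^2 - 4*(-169) = 692
Step 4: Eigenvalues: 15.1529, -11.1529
Step 5: Signature = (# positive eigenvalues) - (# negative eigenvalues) = 0

0


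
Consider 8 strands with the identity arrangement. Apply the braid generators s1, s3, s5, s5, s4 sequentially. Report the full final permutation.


Starting with identity [1, 2, 3, 4, 5, 6, 7, 8].
Apply generators in sequence:
  After s1: [2, 1, 3, 4, 5, 6, 7, 8]
  After s3: [2, 1, 4, 3, 5, 6, 7, 8]
  After s5: [2, 1, 4, 3, 6, 5, 7, 8]
  After s5: [2, 1, 4, 3, 5, 6, 7, 8]
  After s4: [2, 1, 4, 5, 3, 6, 7, 8]
Final permutation: [2, 1, 4, 5, 3, 6, 7, 8]

[2, 1, 4, 5, 3, 6, 7, 8]


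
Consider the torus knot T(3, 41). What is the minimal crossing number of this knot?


For a torus knot T(p, q) with gcd(p,q)=1,
the crossing number is min(p*(q-1), q*(p-1)).
p*(q-1) = 3*40 = 120
q*(p-1) = 41*2 = 82
min(120, 82) = 82

82


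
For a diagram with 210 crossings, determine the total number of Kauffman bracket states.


Each crossing contributes 2 choices (A-smoothing or B-smoothing).
Total states = 2^210 = 1645504557321206042154969182557350504982735865633579863348609024

1645504557321206042154969182557350504982735865633579863348609024


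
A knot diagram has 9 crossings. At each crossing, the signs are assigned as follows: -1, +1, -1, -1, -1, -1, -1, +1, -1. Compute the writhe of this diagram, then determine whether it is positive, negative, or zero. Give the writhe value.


Step 1: Count positive crossings (+1).
Positive crossings: 2
Step 2: Count negative crossings (-1).
Negative crossings: 7
Step 3: Writhe = (positive) - (negative)
w = 2 - 7 = -5
Step 4: |w| = 5, and w is negative

-5


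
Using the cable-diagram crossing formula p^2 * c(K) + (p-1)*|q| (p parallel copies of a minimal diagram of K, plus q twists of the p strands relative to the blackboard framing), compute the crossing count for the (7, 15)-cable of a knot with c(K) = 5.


Step 1: Each of the c(K) crossings of the companion diagram becomes p*p = p^2 crossings among the p parallel strands, and each of the |q| twists s_1 s_2 ... s_(p-1) adds (p-1) crossings.
  Crossings = p^2 * c(K) + (p-1)*|q|
Step 2: = 7^2 * 5 + (7-1)*15
Step 3: = 49*5 + 6*15
Step 4: = 245 + 90 = 335

335


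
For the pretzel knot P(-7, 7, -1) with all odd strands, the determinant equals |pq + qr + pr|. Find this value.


Step 1: Compute pq + qr + pr.
pq = (-7)*7 = -49
qr = 7*(-1) = -7
pr = (-7)*(-1) = 7
pq + qr + pr = -49 + (-7) + 7 = -49
Step 2: Take absolute value.
det(P(-7,7,-1)) = |-49| = 49

49


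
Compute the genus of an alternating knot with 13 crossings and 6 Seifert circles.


For alternating knots, g = (c - s + 1)/2.
= (13 - 6 + 1)/2
= 8/2 = 4

4


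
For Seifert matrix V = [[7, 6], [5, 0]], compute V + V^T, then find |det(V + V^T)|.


Step 1: Form V + V^T where V = [[7, 6], [5, 0]]
  V^T = [[7, 5], [6, 0]]
  V + V^T = [[14, 11], [11, 0]]
Step 2: det(V + V^T) = 14*0 - 11*11
  = 0 - 121 = -121
Step 3: Knot determinant = |det(V + V^T)| = |-121| = 121

121


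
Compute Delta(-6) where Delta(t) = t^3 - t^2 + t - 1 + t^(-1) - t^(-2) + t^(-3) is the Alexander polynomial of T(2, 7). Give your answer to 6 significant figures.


Substituting t = -6 into Delta(t) = t^3 - t^2 + t - 1 + t^(-1) - t^(-2) + t^(-3):
Term values: (-216) + (-36) + (-6) + (-1) + (-0.166667) + (-0.0277778) + (-0.00462963)
Sum = -259.1990741
Rounded to 6 significant figures: -259.199

-259.199


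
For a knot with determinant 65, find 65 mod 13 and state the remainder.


Step 1: A knot is p-colorable if and only if p divides its determinant.
Step 2: Compute 65 mod 13.
65 = 5 * 13 + 0
Step 3: 65 mod 13 = 0
Step 4: The knot is 13-colorable: yes

0


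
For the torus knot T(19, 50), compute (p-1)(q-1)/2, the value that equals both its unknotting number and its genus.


For a torus knot T(p,q), both the unknotting number and genus equal (p-1)(q-1)/2.
= (19-1)(50-1)/2
= 18*49/2
= 882/2 = 441

441


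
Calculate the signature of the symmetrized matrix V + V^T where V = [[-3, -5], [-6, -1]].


Step 1: V + V^T = [[-6, -11], [-11, -2]]
Step 2: trace = -8, det = -109
Step 3: Discriminant = (-8)^2 - 4*(-109) = 500
Step 4: Eigenvalues: 7.18034, -15.1803
Step 5: Signature = (# positive eigenvalues) - (# negative eigenvalues) = 0

0


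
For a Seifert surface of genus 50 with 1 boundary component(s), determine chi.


chi = 2 - 2g - b
= 2 - 2*50 - 1
= 2 - 100 - 1 = -99

-99


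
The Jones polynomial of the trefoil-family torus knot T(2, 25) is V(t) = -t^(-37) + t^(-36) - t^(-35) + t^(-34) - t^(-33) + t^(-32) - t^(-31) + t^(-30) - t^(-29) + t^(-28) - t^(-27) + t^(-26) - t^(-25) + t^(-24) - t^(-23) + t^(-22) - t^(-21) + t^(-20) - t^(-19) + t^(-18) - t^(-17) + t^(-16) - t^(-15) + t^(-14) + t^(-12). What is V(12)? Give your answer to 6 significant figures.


Substituting t = 12 into V(t) = -t^(-37) + t^(-36) - t^(-35) + t^(-34) - t^(-33) + t^(-32) - t^(-31) + t^(-30) - t^(-29) + t^(-28) - t^(-27) + t^(-26) - t^(-25) + t^(-24) - t^(-23) + t^(-22) - t^(-21) + t^(-20) - t^(-19) + t^(-18) - t^(-17) + t^(-16) - t^(-15) + t^(-14) + t^(-12):
  (-)t^(-37) = -1.17569e-40
  (+)t^(-36) = 1.41083e-39
  (-)t^(-35) = -1.693e-38
  (+)t^(-34) = 2.0316e-37
  (-)t^(-33) = -2.43792e-36
  (+)t^(-32) = 2.9255e-35
  (-)t^(-31) = -3.5106e-34
  (+)t^(-30) = 4.21272e-33
  (-)t^(-29) = -5.05526e-32
  (+)t^(-28) = 6.06632e-31
  (-)t^(-27) = -7.27958e-30
  (+)t^(-26) = 8.7355e-29
  (-)t^(-25) = -1.04826e-27
  (+)t^(-24) = 1.25791e-26
  (-)t^(-23) = -1.50949e-25
  (+)t^(-22) = 1.81139e-24
  (-)t^(-21) = -2.17367e-23
  (+)t^(-20) = 2.60841e-22
  (-)t^(-19) = -3.13009e-21
  (+)t^(-18) = 3.7561e-20
  (-)t^(-17) = -4.50732e-19
  (+)t^(-16) = 5.40879e-18
  (-)t^(-15) = -6.49055e-17
  (+)t^(-14) = 7.78866e-16
  (+)t^(-12) = 1.12157e-13
Sum = (-1.17569e-40) + (1.41083e-39) + (-1.693e-38) + (2.0316e-37) + (-2.43792e-36) + (2.9255e-35) + (-3.5106e-34) + (4.21272e-33) + (-5.05526e-32) + (6.06632e-31) + (-7.27958e-30) + (8.7355e-29) + (-1.04826e-27) + (1.25791e-26) + (-1.50949e-25) + (1.81139e-24) + (-2.17367e-23) + (2.60841e-22) + (-3.13009e-21) + (3.7561e-20) + (-4.50732e-19) + (5.40879e-18) + (-6.49055e-17) + (7.78866e-16) + (1.12157e-13)
= 1.128756077e-13
Rounded to 6 significant figures: 1.12876e-13

1.12876e-13


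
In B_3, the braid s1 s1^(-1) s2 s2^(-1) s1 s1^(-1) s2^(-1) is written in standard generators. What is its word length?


The word length counts the number of generators (including inverses).
Listing each generator: s1, s1^(-1), s2, s2^(-1), s1, s1^(-1), s2^(-1)
There are 7 generators in this braid word.

7


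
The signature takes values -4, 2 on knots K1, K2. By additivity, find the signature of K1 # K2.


The signature is additive under connected sum.
signature(K1 # K2) = (-4) + (2)
= -2

-2


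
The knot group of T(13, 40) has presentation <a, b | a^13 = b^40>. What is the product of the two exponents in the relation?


The relation is a^13 = b^40.
Product of exponents = 13 * 40
= 520

520


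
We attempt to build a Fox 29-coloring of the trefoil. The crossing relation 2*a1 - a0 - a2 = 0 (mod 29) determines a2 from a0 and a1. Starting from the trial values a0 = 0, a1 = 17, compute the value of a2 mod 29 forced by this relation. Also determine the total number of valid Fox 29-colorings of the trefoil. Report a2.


Step 1: Apply the given crossing relation 2*a1 - a0 - a2 = 0 (mod 29).
  a2 = 2*a1 - a0 mod 29
  a2 = 2*17 - 0 mod 29
  a2 = 34 - 0 mod 29
  a2 = 34 mod 29 = 5
Step 2: The trefoil has determinant 3.
  Number of Fox p-colorings (p prime) is p^2 if p = 3, else p.
  Since 29 does not divide 3, only trivial (constant) colorings exist.
  (So the trial a0 = 0, a1 = 17 with a0 != a1 does NOT extend to a valid coloring of the whole trefoil: the other two crossing relations require 3*(a1 - a0) = 0 (mod 29), which fails.)
  Total colorings = 29
Step 3: a2 = 5, total Fox 29-colorings = 29

5


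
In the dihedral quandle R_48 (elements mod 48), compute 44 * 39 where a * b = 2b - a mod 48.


44 * 39 = 2*39 - 44 mod 48
= 78 - 44 mod 48
= 34 mod 48 = 34

34


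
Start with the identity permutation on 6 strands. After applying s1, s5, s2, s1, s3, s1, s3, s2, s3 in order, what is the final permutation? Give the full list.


Starting with identity [1, 2, 3, 4, 5, 6].
Apply generators in sequence:
  After s1: [2, 1, 3, 4, 5, 6]
  After s5: [2, 1, 3, 4, 6, 5]
  After s2: [2, 3, 1, 4, 6, 5]
  After s1: [3, 2, 1, 4, 6, 5]
  After s3: [3, 2, 4, 1, 6, 5]
  After s1: [2, 3, 4, 1, 6, 5]
  After s3: [2, 3, 1, 4, 6, 5]
  After s2: [2, 1, 3, 4, 6, 5]
  After s3: [2, 1, 4, 3, 6, 5]
Final permutation: [2, 1, 4, 3, 6, 5]

[2, 1, 4, 3, 6, 5]


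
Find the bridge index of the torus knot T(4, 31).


The bridge number of T(p,q) is min(p,q).
min(4, 31) = 4

4


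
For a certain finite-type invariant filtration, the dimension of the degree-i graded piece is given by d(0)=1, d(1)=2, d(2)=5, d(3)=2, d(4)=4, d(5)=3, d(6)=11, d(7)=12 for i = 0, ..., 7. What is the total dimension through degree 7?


Total dimension = d(0) + d(1) + ... + d(7)
= 1 + 2 + 5 + 2 + 4 + 3 + 11 + 12
= 40

40


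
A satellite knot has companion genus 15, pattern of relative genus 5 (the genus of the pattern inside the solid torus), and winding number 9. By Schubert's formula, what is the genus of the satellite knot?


Schubert: g(satellite) = g_rel(pattern) + |winding| * g(companion),
where g_rel(pattern) is the genus of the pattern relative to the solid torus.
= 5 + 9 * 15
= 5 + 135 = 140

140


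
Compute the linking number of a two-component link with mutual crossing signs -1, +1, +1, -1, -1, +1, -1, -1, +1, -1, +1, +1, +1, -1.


Step 1: Count positive crossings: 7
Step 2: Count negative crossings: 7
Step 3: Sum of signs = 7 - 7 = 0
Step 4: Linking number = sum/2 = 0/2 = 0

0


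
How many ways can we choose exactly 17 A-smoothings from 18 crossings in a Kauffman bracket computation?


We choose which 17 of 18 crossings get A-smoothings.
C(18, 17) = 18! / (17! * 1!)
= 18

18


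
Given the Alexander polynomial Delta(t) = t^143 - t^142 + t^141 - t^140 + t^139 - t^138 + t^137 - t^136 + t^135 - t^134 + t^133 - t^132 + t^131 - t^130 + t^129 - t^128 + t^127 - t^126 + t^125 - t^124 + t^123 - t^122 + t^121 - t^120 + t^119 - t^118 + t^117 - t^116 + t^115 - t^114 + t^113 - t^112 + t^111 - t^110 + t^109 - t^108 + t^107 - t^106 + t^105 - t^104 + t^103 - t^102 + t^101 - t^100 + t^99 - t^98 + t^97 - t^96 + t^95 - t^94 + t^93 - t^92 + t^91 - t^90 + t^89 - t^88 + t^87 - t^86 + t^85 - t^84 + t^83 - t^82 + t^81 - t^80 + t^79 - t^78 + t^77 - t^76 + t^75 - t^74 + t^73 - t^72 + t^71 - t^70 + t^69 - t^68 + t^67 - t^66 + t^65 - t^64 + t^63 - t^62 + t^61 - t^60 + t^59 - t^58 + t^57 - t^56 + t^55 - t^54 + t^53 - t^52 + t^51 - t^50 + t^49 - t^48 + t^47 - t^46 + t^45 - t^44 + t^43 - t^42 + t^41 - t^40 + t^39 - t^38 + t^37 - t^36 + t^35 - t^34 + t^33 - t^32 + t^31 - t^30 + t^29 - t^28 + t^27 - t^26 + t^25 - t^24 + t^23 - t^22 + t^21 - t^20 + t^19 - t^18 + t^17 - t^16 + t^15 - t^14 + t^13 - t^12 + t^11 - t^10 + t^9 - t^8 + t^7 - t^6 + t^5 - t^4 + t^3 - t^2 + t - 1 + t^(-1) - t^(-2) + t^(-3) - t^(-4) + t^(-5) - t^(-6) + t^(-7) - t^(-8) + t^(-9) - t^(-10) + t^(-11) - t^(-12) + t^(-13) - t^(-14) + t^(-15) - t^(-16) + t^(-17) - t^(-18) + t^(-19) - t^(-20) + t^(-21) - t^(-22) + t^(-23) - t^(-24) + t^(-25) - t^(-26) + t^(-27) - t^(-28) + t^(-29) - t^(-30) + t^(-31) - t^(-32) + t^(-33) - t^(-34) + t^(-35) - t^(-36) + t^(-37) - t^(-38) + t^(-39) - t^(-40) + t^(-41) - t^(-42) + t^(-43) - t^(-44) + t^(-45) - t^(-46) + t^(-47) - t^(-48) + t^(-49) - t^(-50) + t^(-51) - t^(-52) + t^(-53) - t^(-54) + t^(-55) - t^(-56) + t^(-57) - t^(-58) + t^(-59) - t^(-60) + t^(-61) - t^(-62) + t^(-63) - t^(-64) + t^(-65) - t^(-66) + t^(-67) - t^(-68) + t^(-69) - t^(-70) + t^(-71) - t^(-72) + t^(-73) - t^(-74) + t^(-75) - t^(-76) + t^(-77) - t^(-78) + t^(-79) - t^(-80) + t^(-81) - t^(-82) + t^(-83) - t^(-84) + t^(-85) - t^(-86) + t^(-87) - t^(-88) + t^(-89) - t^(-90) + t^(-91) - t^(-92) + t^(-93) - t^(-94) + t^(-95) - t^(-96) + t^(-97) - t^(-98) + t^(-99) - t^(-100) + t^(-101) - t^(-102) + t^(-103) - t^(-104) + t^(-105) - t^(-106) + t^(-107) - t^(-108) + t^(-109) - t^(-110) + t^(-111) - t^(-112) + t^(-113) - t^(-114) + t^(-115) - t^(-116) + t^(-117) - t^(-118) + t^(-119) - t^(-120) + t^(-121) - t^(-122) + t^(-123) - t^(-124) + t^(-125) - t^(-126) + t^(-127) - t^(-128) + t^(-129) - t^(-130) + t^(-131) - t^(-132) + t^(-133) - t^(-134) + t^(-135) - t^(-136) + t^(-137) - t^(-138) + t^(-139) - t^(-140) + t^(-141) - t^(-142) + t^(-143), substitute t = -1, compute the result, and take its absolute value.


Step 1: The polynomial has 287 terms with alternating signs, exponents from 143 down to -143.
Step 2: Substitute t = -1. The i-th term has coefficient (-1)^i and exponent (m-i),
  so its value is (-1)^i * (-1)^(m-i) = (-1)^m = -1 for every i.
Step 3: All 287 terms equal -1, so Delta(-1) = 287 * (-1) = -287
Step 4: |Delta(-1)| = 287

287


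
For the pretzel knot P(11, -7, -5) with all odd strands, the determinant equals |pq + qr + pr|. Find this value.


Step 1: Compute pq + qr + pr.
pq = 11*(-7) = -77
qr = (-7)*(-5) = 35
pr = 11*(-5) = -55
pq + qr + pr = -77 + 35 + (-55) = -97
Step 2: Take absolute value.
det(P(11,-7,-5)) = |-97| = 97

97


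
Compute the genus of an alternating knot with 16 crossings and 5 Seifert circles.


For alternating knots, g = (c - s + 1)/2.
= (16 - 5 + 1)/2
= 12/2 = 6

6


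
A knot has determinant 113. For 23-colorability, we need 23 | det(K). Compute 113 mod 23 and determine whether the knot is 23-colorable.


Step 1: A knot is p-colorable if and only if p divides its determinant.
Step 2: Compute 113 mod 23.
113 = 4 * 23 + 21
Step 3: 113 mod 23 = 21
Step 4: The knot is 23-colorable: no

21


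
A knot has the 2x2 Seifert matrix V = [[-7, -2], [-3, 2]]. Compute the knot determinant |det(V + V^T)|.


Step 1: Form V + V^T where V = [[-7, -2], [-3, 2]]
  V^T = [[-7, -3], [-2, 2]]
  V + V^T = [[-14, -5], [-5, 4]]
Step 2: det(V + V^T) = (-14)*4 - (-5)*(-5)
  = -56 - 25 = -81
Step 3: Knot determinant = |det(V + V^T)| = |-81| = 81

81


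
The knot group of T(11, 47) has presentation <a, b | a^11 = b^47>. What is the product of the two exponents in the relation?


The relation is a^11 = b^47.
Product of exponents = 11 * 47
= 517

517


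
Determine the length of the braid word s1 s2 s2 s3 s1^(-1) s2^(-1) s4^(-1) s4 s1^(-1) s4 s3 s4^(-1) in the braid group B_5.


The word length counts the number of generators (including inverses).
Listing each generator: s1, s2, s2, s3, s1^(-1), s2^(-1), s4^(-1), s4, s1^(-1), s4, s3, s4^(-1)
There are 12 generators in this braid word.

12


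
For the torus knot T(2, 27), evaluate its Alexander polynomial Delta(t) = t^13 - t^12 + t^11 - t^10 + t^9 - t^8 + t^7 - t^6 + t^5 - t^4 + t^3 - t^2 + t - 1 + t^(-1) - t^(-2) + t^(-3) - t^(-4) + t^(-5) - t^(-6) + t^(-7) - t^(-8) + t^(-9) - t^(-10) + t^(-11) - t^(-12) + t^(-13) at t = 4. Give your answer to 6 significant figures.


Substituting t = 4 into Delta(t) = t^13 - t^12 + t^11 - t^10 + t^9 - t^8 + t^7 - t^6 + t^5 - t^4 + t^3 - t^2 + t - 1 + t^(-1) - t^(-2) + t^(-3) - t^(-4) + t^(-5) - t^(-6) + t^(-7) - t^(-8) + t^(-9) - t^(-10) + t^(-11) - t^(-12) + t^(-13):
Term values: (67108864) + (-16777216) + (4194304) + (-1048576) + (262144) + (-65536) + (16384) + (-4096) + (1024) + (-256) + (64) + (-16) + (4) + (-1) + (0.25) + (-0.0625) + (0.015625) + (-0.00390625) + (0.000976562) + (-0.000244141) + (6.10352e-05) + (-1.52588e-05) + (3.8147e-06) + (-9.53674e-07) + (2.38419e-07) + (-5.96046e-08) + (1.49012e-08)
Sum = 53687091.2
Rounded to 6 significant figures: 5.36871e+07

5.36871e+07


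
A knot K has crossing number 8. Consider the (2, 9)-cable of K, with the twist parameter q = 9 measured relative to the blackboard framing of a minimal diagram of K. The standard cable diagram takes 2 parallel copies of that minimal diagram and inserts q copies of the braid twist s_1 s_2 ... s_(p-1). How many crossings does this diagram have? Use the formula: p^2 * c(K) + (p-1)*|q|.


Step 1: Each of the c(K) crossings of the companion diagram becomes p*p = p^2 crossings among the p parallel strands, and each of the |q| twists s_1 s_2 ... s_(p-1) adds (p-1) crossings.
  Crossings = p^2 * c(K) + (p-1)*|q|
Step 2: = 2^2 * 8 + (2-1)*9
Step 3: = 4*8 + 1*9
Step 4: = 32 + 9 = 41

41


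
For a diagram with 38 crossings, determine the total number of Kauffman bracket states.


Each crossing contributes 2 choices (A-smoothing or B-smoothing).
Total states = 2^38 = 274877906944

274877906944


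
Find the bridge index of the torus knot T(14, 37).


The bridge number of T(p,q) is min(p,q).
min(14, 37) = 14

14


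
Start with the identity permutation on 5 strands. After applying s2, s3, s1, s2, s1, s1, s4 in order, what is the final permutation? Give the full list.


Starting with identity [1, 2, 3, 4, 5].
Apply generators in sequence:
  After s2: [1, 3, 2, 4, 5]
  After s3: [1, 3, 4, 2, 5]
  After s1: [3, 1, 4, 2, 5]
  After s2: [3, 4, 1, 2, 5]
  After s1: [4, 3, 1, 2, 5]
  After s1: [3, 4, 1, 2, 5]
  After s4: [3, 4, 1, 5, 2]
Final permutation: [3, 4, 1, 5, 2]

[3, 4, 1, 5, 2]


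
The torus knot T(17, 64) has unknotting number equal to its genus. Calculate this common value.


For a torus knot T(p,q), both the unknotting number and genus equal (p-1)(q-1)/2.
= (17-1)(64-1)/2
= 16*63/2
= 1008/2 = 504

504


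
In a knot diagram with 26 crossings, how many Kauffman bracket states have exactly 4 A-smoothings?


We choose which 4 of 26 crossings get A-smoothings.
C(26, 4) = 26! / (4! * 22!)
= 14950

14950


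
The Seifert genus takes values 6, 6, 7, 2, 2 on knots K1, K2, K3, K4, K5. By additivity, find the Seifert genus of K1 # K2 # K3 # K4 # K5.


The Seifert genus is additive under connected sum.
Seifert genus(K1 # K2 # K3 # K4 # K5) = (6) + (6) + (7) + (2) + (2)
= 23

23


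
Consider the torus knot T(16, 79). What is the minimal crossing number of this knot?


For a torus knot T(p, q) with gcd(p,q)=1,
the crossing number is min(p*(q-1), q*(p-1)).
p*(q-1) = 16*78 = 1248
q*(p-1) = 79*15 = 1185
min(1248, 1185) = 1185

1185


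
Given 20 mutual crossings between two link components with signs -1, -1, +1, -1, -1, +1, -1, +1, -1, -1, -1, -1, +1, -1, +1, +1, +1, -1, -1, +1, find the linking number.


Step 1: Count positive crossings: 8
Step 2: Count negative crossings: 12
Step 3: Sum of signs = 8 - 12 = -4
Step 4: Linking number = sum/2 = -4/2 = -2

-2


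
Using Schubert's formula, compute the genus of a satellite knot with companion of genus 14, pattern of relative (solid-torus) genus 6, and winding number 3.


Schubert: g(satellite) = g_rel(pattern) + |winding| * g(companion),
where g_rel(pattern) is the genus of the pattern relative to the solid torus.
= 6 + 3 * 14
= 6 + 42 = 48

48


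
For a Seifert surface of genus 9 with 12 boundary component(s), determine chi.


chi = 2 - 2g - b
= 2 - 2*9 - 12
= 2 - 18 - 12 = -28

-28


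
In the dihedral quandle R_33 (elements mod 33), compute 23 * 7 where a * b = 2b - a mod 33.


23 * 7 = 2*7 - 23 mod 33
= 14 - 23 mod 33
= -9 mod 33 = 24

24


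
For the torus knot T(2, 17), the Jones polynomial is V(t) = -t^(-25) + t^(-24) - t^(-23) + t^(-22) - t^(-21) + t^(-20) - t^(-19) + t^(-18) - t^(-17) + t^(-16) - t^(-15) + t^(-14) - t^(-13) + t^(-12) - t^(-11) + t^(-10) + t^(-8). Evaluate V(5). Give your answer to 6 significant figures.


Substituting t = 5 into V(t) = -t^(-25) + t^(-24) - t^(-23) + t^(-22) - t^(-21) + t^(-20) - t^(-19) + t^(-18) - t^(-17) + t^(-16) - t^(-15) + t^(-14) - t^(-13) + t^(-12) - t^(-11) + t^(-10) + t^(-8):
  (-)t^(-25) = -3.35544e-18
  (+)t^(-24) = 1.67772e-17
  (-)t^(-23) = -8.38861e-17
  (+)t^(-22) = 4.1943e-16
  (-)t^(-21) = -2.09715e-15
  (+)t^(-20) = 1.04858e-14
  (-)t^(-19) = -5.24288e-14
  (+)t^(-18) = 2.62144e-13
  (-)t^(-17) = -1.31072e-12
  (+)t^(-16) = 6.5536e-12
  (-)t^(-15) = -3.2768e-11
  (+)t^(-14) = 1.6384e-10
  (-)t^(-13) = -8.192e-10
  (+)t^(-12) = 4.096e-09
  (-)t^(-11) = -2.048e-08
  (+)t^(-10) = 1.024e-07
  (+)t^(-8) = 2.56e-06
Sum = (-3.35544e-18) + (1.67772e-17) + (-8.38861e-17) + (4.1943e-16) + (-2.09715e-15) + (1.04858e-14) + (-5.24288e-14) + (2.62144e-13) + (-1.31072e-12) + (6.5536e-12) + (-3.2768e-11) + (1.6384e-10) + (-8.192e-10) + (4.096e-09) + (-2.048e-08) + (1.024e-07) + (2.56e-06)
= 2.645333333e-06
Rounded to 6 significant figures: 2.64533e-06

2.64533e-06


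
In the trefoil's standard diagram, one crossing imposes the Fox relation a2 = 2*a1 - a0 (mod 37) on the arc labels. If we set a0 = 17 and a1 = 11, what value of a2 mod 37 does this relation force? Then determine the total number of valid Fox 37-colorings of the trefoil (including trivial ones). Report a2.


Step 1: Apply the given crossing relation 2*a1 - a0 - a2 = 0 (mod 37).
  a2 = 2*a1 - a0 mod 37
  a2 = 2*11 - 17 mod 37
  a2 = 22 - 17 mod 37
  a2 = 5 mod 37 = 5
Step 2: The trefoil has determinant 3.
  Number of Fox p-colorings (p prime) is p^2 if p = 3, else p.
  Since 37 does not divide 3, only trivial (constant) colorings exist.
  (So the trial a0 = 17, a1 = 11 with a0 != a1 does NOT extend to a valid coloring of the whole trefoil: the other two crossing relations require 3*(a1 - a0) = 0 (mod 37), which fails.)
  Total colorings = 37
Step 3: a2 = 5, total Fox 37-colorings = 37

5


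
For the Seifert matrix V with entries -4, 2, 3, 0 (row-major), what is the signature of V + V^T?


Step 1: V + V^T = [[-8, 5], [5, 0]]
Step 2: trace = -8, det = -25
Step 3: Discriminant = (-8)^2 - 4*(-25) = 164
Step 4: Eigenvalues: 2.40312, -10.4031
Step 5: Signature = (# positive eigenvalues) - (# negative eigenvalues) = 0

0


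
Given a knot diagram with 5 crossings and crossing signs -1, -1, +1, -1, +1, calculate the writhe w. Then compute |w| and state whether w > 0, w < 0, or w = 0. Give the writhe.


Step 1: Count positive crossings (+1).
Positive crossings: 2
Step 2: Count negative crossings (-1).
Negative crossings: 3
Step 3: Writhe = (positive) - (negative)
w = 2 - 3 = -1
Step 4: |w| = 1, and w is negative

-1


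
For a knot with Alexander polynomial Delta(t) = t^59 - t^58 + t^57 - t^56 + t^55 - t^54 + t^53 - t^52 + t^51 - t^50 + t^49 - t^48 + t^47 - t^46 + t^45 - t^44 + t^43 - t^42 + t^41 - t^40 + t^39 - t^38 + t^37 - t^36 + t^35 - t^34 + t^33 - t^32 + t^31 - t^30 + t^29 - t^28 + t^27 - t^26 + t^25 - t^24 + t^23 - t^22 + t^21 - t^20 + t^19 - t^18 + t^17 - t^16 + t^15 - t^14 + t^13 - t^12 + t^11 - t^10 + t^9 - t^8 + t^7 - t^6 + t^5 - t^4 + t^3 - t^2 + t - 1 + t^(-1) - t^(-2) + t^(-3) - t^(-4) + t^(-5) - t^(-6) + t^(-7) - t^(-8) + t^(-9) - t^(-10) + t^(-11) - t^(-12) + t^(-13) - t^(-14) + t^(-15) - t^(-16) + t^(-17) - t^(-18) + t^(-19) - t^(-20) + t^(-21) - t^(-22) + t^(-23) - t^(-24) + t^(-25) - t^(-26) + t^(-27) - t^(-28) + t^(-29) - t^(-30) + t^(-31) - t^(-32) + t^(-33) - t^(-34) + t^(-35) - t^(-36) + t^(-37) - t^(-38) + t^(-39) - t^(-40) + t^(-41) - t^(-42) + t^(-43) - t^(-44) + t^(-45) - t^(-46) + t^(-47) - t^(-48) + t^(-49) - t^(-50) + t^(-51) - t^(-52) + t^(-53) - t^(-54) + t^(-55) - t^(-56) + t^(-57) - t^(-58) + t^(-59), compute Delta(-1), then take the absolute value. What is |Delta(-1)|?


Step 1: The polynomial has 119 terms with alternating signs, exponents from 59 down to -59.
Step 2: Substitute t = -1. The i-th term has coefficient (-1)^i and exponent (m-i),
  so its value is (-1)^i * (-1)^(m-i) = (-1)^m = -1 for every i.
Step 3: All 119 terms equal -1, so Delta(-1) = 119 * (-1) = -119
Step 4: |Delta(-1)| = 119

119


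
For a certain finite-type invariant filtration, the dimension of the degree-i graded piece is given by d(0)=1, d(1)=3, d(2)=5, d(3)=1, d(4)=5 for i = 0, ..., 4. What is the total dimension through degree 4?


Total dimension = d(0) + d(1) + ... + d(4)
= 1 + 3 + 5 + 1 + 5
= 15

15


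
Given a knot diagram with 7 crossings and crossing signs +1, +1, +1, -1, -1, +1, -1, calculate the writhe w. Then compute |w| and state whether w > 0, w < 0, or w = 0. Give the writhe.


Step 1: Count positive crossings (+1).
Positive crossings: 4
Step 2: Count negative crossings (-1).
Negative crossings: 3
Step 3: Writhe = (positive) - (negative)
w = 4 - 3 = 1
Step 4: |w| = 1, and w is positive

1


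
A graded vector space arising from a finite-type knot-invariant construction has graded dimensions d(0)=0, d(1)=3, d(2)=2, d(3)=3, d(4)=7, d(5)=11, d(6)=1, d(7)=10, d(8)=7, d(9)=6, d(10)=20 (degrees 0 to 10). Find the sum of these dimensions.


Total dimension = d(0) + d(1) + ... + d(10)
= 0 + 3 + 2 + 3 + 7 + 11 + 1 + 10 + 7 + 6 + 20
= 70

70


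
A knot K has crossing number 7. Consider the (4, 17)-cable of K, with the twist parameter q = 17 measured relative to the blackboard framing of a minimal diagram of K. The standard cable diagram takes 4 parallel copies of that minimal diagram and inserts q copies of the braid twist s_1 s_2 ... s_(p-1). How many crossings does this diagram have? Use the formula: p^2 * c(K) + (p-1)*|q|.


Step 1: Each of the c(K) crossings of the companion diagram becomes p*p = p^2 crossings among the p parallel strands, and each of the |q| twists s_1 s_2 ... s_(p-1) adds (p-1) crossings.
  Crossings = p^2 * c(K) + (p-1)*|q|
Step 2: = 4^2 * 7 + (4-1)*17
Step 3: = 16*7 + 3*17
Step 4: = 112 + 51 = 163

163


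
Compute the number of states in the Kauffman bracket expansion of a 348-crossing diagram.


Each crossing contributes 2 choices (A-smoothing or B-smoothing).
Total states = 2^348 = 573374653997517877902705223825521735199141247292070280934397209846730719022121202017504638277531421638656

573374653997517877902705223825521735199141247292070280934397209846730719022121202017504638277531421638656


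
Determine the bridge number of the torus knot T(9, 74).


The bridge number of T(p,q) is min(p,q).
min(9, 74) = 9

9


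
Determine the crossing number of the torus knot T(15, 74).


For a torus knot T(p, q) with gcd(p,q)=1,
the crossing number is min(p*(q-1), q*(p-1)).
p*(q-1) = 15*73 = 1095
q*(p-1) = 74*14 = 1036
min(1095, 1036) = 1036

1036


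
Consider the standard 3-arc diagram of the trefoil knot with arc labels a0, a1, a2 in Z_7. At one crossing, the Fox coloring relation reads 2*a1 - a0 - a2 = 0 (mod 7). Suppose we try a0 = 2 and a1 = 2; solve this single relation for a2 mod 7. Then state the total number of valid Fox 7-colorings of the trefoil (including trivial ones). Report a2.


Step 1: Apply the given crossing relation 2*a1 - a0 - a2 = 0 (mod 7).
  a2 = 2*a1 - a0 mod 7
  a2 = 2*2 - 2 mod 7
  a2 = 4 - 2 mod 7
  a2 = 2 mod 7 = 2
Step 2: The trefoil has determinant 3.
  Number of Fox p-colorings (p prime) is p^2 if p = 3, else p.
  Since 7 does not divide 3, only trivial (constant) colorings exist.
  (Here a0 = a1 = a2 = 2, the constant coloring, which is valid.)
  Total colorings = 7
Step 3: a2 = 2, total Fox 7-colorings = 7

2


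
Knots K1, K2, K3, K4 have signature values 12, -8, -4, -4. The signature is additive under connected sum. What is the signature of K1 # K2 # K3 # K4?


The signature is additive under connected sum.
signature(K1 # K2 # K3 # K4) = (12) + (-8) + (-4) + (-4)
= -4

-4


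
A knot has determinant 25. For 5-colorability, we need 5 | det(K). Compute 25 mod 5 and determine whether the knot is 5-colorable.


Step 1: A knot is p-colorable if and only if p divides its determinant.
Step 2: Compute 25 mod 5.
25 = 5 * 5 + 0
Step 3: 25 mod 5 = 0
Step 4: The knot is 5-colorable: yes

0


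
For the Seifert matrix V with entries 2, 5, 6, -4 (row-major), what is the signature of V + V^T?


Step 1: V + V^T = [[4, 11], [11, -8]]
Step 2: trace = -4, det = -153
Step 3: Discriminant = (-4)^2 - 4*(-153) = 628
Step 4: Eigenvalues: 10.53, -14.53
Step 5: Signature = (# positive eigenvalues) - (# negative eigenvalues) = 0

0
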